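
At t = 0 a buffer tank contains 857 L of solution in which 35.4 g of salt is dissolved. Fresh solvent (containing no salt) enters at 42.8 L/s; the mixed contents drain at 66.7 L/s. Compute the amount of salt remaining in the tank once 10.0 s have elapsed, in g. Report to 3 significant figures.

14.2 g

Let m(t) be the amount of salt. Volume: V(t) = V₀ + (Q_in − Q_out) t = 857 − 23.900 t; V(10.0) = 618.00 L.
Species balance (pure solvent in): dm/dt = −Q_out · m/V(t).
Separate: dm/m = −Q_out dt/V(t) ⇒ ln(m/m₀) = −(Q_out/(Q_in−Q_out)) ln(V/V₀).
m = m₀ (V₀/V)^(Q_out/(Q_in−Q_out)) = 35.4 × (857/618.00)^(-2.7908) = 14.215 g.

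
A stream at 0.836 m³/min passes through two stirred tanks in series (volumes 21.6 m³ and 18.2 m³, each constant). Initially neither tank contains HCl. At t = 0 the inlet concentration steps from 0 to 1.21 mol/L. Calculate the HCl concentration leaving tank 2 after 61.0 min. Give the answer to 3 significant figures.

0.878 mol/L

Time constants: τᵢ = Vᵢ/Q for each well-mixed tank.
τ₁ = 21.6/0.836 = 25.837 min; τ₂ = 18.2/0.836 = 21.770 min.
Solving the cascade with C₁(0)=C₂(0)=0 gives C₂(t) = C_in[1 − (τ₁ e^(−t/τ₁) − τ₂ e^(−t/τ₂))/(τ₁ − τ₂)].
At t = 61.0: e^(−t/τ₁) = 0.094333, e^(−t/τ₂) = 0.060690.
C₂ = 1.21·[1 − (25.837·0.094333 − 21.770·0.060690)/(4.0670)] = 1.21·0.72558 = 0.87795 mol/L.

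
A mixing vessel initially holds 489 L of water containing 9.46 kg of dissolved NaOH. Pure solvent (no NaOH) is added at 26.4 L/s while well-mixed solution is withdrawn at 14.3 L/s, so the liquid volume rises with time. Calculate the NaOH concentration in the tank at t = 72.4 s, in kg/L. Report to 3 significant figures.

0.00206 kg/L

Let m(t) be the amount of NaOH. Volume: V(t) = V₀ + (Q_in − Q_out) t = 489 + 12.100 t; V(72.4) = 1365.0 L.
Solute balance: dm/dt = 0 − Q_out C = −Q_out m/V(t).
dm/m = −Q_out dt/(V₀ + 12.100 t); integrating gives ln(m/m₀) = −(Q_out/(Q_in−Q_out)) ln(V/V₀).
m = m₀ (V₀/V)^(Q_out/(Q_in−Q_out)) = 9.46 × (489/1365.0)^(1.1818) = 2.8119 kg.
C = m/V = 2.8119/1365.0 = 0.0020599 kg/L.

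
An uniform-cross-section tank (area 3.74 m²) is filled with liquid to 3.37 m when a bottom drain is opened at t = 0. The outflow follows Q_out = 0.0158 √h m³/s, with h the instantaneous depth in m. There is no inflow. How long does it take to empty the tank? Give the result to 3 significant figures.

Unsteady balance on liquid volume: A dh/dt = −0.0158 √h.
∫ h^(−1/2) dh = −(0.0158/A) ∫ dt, giving 2√h = 2√h₀ − (0.0158/A) t.
Tank is empty when √h = 0: t_empty = 2A√h₀/0.0158.
t_empty = 2·3.74·√3.37/0.0158 = 7.4800·1.8358/0.0158 = 869.08 s.

869 s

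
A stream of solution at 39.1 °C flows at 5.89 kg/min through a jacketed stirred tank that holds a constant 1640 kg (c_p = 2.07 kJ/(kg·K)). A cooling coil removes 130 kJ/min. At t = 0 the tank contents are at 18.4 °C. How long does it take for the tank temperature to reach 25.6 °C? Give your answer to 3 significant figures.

352 min

M c_p dT/dt = ṁ c_p (T_in − T) − Q̇.
τ = M/ṁ = 278.44 min; T_ss = T_in − Q̇/(ṁ c_p) = 28.438 °C.
T(t) = T_ss + (T₀ − T_ss) e^(−t/τ). Set T = 25.6:
e^(−t/τ) = (25.6 − 28.438)/(18.4 − 28.438) = 0.28269
t = −278.44 · ln(0.28269) = 351.78 min.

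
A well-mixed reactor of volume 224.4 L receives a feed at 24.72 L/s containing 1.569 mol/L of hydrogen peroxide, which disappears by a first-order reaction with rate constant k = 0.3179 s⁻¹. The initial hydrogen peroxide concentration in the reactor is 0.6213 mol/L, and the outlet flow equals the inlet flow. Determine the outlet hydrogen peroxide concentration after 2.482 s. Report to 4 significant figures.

0.4790 mol/L

Species balance: V dC/dt = Q C_in − Q C − k V C.
This is linear with rate a = Q/V + k = 0.428060 s⁻¹.
C_ss = Q C_in/(Q + kV) = 0.403779 mol/L; C(t) = C_ss + (C₀ − C_ss) e^(−a t).
C(2.482) = 0.403779 + (0.217521)·e^(−0.428060·2.482) = 0.403779 + (0.217521)·0.345609 = 0.478956 mol/L.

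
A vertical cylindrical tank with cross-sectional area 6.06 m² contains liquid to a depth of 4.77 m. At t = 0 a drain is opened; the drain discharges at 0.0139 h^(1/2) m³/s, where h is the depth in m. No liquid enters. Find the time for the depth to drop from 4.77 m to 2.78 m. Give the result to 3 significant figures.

451 s

Accumulation of liquid (constant cross-section A): A dh/dt = −0.0139 √h.
Separate and integrate: 2(√h − √h₀) = −(0.0139/A) t.
t = 2A(√h₀ − √h)/0.0139 = 2·6.06·(√4.77 − √2.78)/0.0139
  = 12.120 × (2.1840 − 1.6673) / 0.0139 = 450.53 s.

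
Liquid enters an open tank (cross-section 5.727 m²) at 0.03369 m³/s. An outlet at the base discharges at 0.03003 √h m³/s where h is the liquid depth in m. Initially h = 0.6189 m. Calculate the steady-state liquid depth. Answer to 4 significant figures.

1.259 m

A dh/dt = Q_in − 0.03003 √h. Steady state requires inflow = outflow:
Q_in = 0.03003 √h_ss ⇒ √h_ss = 0.03369/0.03003 = 1.12188.
h_ss = 1.12188² = 1.25861 m. (Since h₀ = 0.6189 m < h_ss, the level will rise toward this value.)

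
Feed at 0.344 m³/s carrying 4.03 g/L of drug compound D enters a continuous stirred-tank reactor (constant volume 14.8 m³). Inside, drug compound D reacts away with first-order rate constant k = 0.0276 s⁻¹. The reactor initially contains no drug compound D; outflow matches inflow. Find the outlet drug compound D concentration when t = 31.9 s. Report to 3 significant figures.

1.48 g/L

Accumulation = in − out − consumed: V dC/dt = Q C_in − Q C − k V C.
This is linear with rate a = Q/V + k = 0.050843 s⁻¹.
C_ss = Q C_in/(Q + kV) = 1.8423 g/L; C(t) = C_ss + (C₀ − C_ss) e^(−a t).
C(31.9) = 1.8423 + (-1.8423)·e^(−0.050843·31.9) = 1.8423 + (-1.8423)·0.19752 = 1.4784 g/L.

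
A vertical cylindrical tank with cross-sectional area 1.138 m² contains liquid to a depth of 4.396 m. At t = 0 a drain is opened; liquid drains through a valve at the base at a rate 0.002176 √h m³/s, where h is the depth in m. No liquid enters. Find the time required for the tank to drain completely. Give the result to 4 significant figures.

2193 s

With no inflow, A dh/dt = −0.002176 √h.
Separate and integrate: 2(√h − √h₀) = −(0.002176/A) t.
Tank is empty when √h = 0: t_empty = 2A√h₀/0.002176.
t_empty = 2·1.138·√4.396/0.002176 = 2.27600·2.09666/0.002176 = 2193.02 s.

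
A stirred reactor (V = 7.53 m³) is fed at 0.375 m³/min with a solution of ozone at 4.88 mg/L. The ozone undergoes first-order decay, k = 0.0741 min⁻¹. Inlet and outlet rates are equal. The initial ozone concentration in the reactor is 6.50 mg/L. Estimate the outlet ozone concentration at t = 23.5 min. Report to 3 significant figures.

Species balance: V dC/dt = Q C_in − Q C − k V C.
dC/dt = (Q/V) C_in − (Q/V + k) C; effective rate a = Q/V + k = 0.049801 + 0.0741 = 0.12390 min⁻¹.
C_ss = Q C_in/(Q + kV) = 1.9615 mg/L; C(t) = C_ss + (C₀ − C_ss) e^(−a t).
C(23.5) = 1.9615 + (4.5385)·e^(−0.12390·23.5) = 1.9615 + (4.5385)·0.054385 = 2.2083 mg/L.

2.21 mg/L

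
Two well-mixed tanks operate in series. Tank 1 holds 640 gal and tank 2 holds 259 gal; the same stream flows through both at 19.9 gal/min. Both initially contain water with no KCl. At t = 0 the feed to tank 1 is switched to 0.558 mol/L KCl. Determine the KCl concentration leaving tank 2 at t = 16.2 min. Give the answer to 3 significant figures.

Species balance on tank i: dCᵢ/dt = (Cᵢ₋₁ − Cᵢ)/τᵢ with τᵢ = Vᵢ/Q.
τ₁ = 640/19.9 = 32.161 min; τ₂ = 259/19.9 = 13.015 min.
Solving the cascade with C₁(0)=C₂(0)=0 gives C₂(t) = C_in[1 − (τ₁ e^(−t/τ₁) − τ₂ e^(−t/τ₂))/(τ₁ − τ₂)].
At t = 16.2: e^(−t/τ₁) = 0.60428, e^(−t/τ₂) = 0.28802.
C₂ = 0.558·[1 − (32.161·0.60428 − 13.015·0.28802)/(19.146)] = 0.558·0.18073 = 0.10085 mol/L.

0.101 mol/L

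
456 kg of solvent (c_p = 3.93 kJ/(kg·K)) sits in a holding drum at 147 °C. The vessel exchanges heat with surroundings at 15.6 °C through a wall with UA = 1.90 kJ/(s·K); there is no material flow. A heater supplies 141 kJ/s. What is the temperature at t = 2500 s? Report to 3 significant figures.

First-law balance (no shaft work): M c_p dT/dt = −UA(T − T_amb) + Q̇.
dT/dt = (T_ss − T)/τ with T_ss = T_amb + Q̇/UA = 15.6 + 141/1.90 = 89.811 °C, τ = M c_p/UA = 456·3.93/1.90 = 943.20 s.
T approaches T_ss exponentially: T(t) = T_ss + (T₀ − T_ss) e^(−t/τ).
T(2500) = 89.811 + (57.189)·0.070612 = 93.849 °C.

93.8 °C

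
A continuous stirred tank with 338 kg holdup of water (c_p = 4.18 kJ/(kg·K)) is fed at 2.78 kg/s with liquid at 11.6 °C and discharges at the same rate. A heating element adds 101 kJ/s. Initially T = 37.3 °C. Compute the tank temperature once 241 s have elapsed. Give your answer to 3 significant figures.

M c_p dT/dt = ṁ c_p (T_in − T) + Q̇.
τ = M/ṁ = 121.58 s; T_ss = T_in + Q̇/(ṁ c_p) = 11.6 + 101/(2.78·4.18) = 20.292 °C.
Integrating: T(t) = T_ss + (T₀ − T_ss) e^(−t/τ).
T(241) = 20.292 + (17.008)·e^(−241/121.58) = 20.292 + (17.008)·0.13777 = 22.635 °C.

22.6 °C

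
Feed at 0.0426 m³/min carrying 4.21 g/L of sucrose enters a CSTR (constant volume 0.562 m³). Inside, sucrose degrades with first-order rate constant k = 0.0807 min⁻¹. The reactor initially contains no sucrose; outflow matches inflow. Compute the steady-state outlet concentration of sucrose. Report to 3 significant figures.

Accumulation = in − out − consumed: V dC/dt = Q C_in − Q C − k V C.
At steady state: 0 = Q C_in − (Q + kV) C_ss, so C_ss = Q C_in/(Q + kV).
C_ss = 0.0426·4.21/(0.0426 + 0.0807·0.562) = 0.17935/0.087953 = 2.0391 g/L.

2.04 g/L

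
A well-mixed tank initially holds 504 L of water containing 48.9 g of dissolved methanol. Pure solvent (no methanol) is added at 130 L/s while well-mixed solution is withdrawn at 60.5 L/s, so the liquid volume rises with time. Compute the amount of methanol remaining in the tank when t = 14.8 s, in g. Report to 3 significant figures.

Let m(t) be the amount of methanol. Volume: V(t) = V₀ + (Q_in − Q_out) t = 504 + 69.500 t; V(14.8) = 1532.6 L.
Solute balance: dm/dt = 0 − Q_out C = −Q_out m/V(t).
dm/m = −Q_out dt/(V₀ + 69.500 t); integrating gives ln(m/m₀) = −(Q_out/(Q_in−Q_out)) ln(V/V₀).
m = m₀ (V₀/V)^(Q_out/(Q_in−Q_out)) = 48.9 × (504/1532.6)^(0.87050) = 18.572 g.

18.6 g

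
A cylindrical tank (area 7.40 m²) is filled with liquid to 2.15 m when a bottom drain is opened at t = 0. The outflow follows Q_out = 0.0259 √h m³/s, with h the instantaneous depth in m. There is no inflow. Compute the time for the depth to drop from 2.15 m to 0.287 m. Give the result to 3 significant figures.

532 s

Volume balance on the tank: A dh/dt = −0.0259 √h.
Separate and integrate: 2(√h − √h₀) = −(0.0259/A) t.
t = 2A(√h₀ − √h)/0.0259 = 2·7.40·(√2.15 − √0.287)/0.0259
  = 14.800 × (1.4663 − 0.53572) / 0.0259 = 531.75 s.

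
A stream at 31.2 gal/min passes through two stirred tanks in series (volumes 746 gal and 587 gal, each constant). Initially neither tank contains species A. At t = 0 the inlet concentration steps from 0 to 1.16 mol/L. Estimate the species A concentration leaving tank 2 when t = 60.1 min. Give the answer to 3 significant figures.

0.895 mol/L

Time constants: τᵢ = Vᵢ/Q for each well-mixed tank.
τ₁ = 746/31.2 = 23.910 min; τ₂ = 587/31.2 = 18.814 min.
Tank 1: C₁ = C_in(1 − e^(−t/τ₁)). Tank 2 (τ₁ ≠ τ₂): C₂ = C_in[1 − (τ₁ e^(−t/τ₁) − τ₂ e^(−t/τ₂))/(τ₁ − τ₂)].
At t = 60.1: e^(−t/τ₁) = 0.080979, e^(−t/τ₂) = 0.040991.
C₂ = 1.16·[1 − (23.910·0.080979 − 18.814·0.040991)/(5.0962)] = 1.16·0.77139 = 0.89481 mol/L.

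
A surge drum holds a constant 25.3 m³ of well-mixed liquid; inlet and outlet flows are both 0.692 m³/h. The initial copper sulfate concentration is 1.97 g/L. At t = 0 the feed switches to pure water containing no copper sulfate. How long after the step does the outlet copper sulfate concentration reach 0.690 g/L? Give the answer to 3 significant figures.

Species balance: V dC/dt = Q(C_in − C) ⇒ τ = V/Q = 36.561 h.
C(t) = C_in + (C₀ − C_in) e^(−t/τ). Set C = 0.690 and solve for t:
e^(−t/τ) = (C − C_in)/(C₀ − C_in) = (0.690 − 0)/(1.97 − 0) = 0.35025
t = −τ ln(…) = 36.561 × 1.0491 = 38.356 h.

38.4 h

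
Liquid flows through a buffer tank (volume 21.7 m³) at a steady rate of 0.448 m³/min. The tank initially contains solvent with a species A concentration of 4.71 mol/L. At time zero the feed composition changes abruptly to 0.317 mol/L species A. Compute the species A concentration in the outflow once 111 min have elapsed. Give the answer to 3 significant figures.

Transient balance on the dissolved component: V dC/dt = Q(C_in − C).
So dC/dt = (C_in − C)/τ with τ = V/Q = 21.7/0.448 = 48.438 min.
Solution: C(t) = C_in + (C₀ − C_in) e^(−t/τ).
C(111) = 0.317 + (4.71 − 0.317)·e^(−111/48.438) = 0.317 + (4.3930)·0.10110 = 0.76115 mol/L.

0.761 mol/L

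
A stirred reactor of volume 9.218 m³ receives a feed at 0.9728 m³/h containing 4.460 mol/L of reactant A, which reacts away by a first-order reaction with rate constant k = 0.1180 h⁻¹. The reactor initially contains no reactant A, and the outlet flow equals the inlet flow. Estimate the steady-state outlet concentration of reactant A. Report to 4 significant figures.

2.106 mol/L

Species balance: V dC/dt = Q C_in − Q C − k V C.
Steady state (dC/dt = 0): C_ss = Q C_in/(Q + kV) = C_in/(1 + kV/Q).
C_ss = 0.9728·4.460/(0.9728 + 0.1180·9.218) = 4.33869/2.06052 = 2.10562 mol/L.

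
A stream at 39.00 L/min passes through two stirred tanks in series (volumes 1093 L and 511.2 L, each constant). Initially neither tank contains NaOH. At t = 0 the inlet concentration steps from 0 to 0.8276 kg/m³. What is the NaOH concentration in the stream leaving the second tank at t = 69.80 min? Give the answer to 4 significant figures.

0.7023 kg/m³

Each tank obeys Vᵢ dCᵢ/dt = Q(Cᵢ₋₁ − Cᵢ), so τᵢ = Vᵢ/Q.
τ₁ = 1093/39.00 = 28.0256 min; τ₂ = 511.2/39.00 = 13.1077 min.
Solving the cascade with C₁(0)=C₂(0)=0 gives C₂(t) = C_in[1 − (τ₁ e^(−t/τ₁) − τ₂ e^(−t/τ₂))/(τ₁ − τ₂)].
At t = 69.80: e^(−t/τ₁) = 0.0828622, e^(−t/τ₂) = 0.00486778.
C₂ = 0.8276·[1 − (28.0256·0.0828622 − 13.1077·0.00486778)/(14.9179)] = 0.8276·0.848608 = 0.702308 kg/m³.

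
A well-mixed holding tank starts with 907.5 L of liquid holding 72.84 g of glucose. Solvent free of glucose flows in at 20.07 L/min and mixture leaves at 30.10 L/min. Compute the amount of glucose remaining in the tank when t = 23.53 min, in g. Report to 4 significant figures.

29.50 g

Total volume: dV/dt = Q_in − Q_out = -10.0300 L/min, so V(t) = 907.5 − 10.0300 t and V(23.53) = 671.494 L.
No glucose enters, so dm/dt = −Q_out · (m/V).
dm/m = −Q_out dt/(V₀ − 10.0300 t); integrating gives ln(m/m₀) = −(Q_out/(Q_in−Q_out)) ln(V/V₀).
m = m₀ (V₀/V)^(Q_out/(Q_in−Q_out)) = 72.84 × (907.5/671.494)^(-3.00100) = 29.5003 g.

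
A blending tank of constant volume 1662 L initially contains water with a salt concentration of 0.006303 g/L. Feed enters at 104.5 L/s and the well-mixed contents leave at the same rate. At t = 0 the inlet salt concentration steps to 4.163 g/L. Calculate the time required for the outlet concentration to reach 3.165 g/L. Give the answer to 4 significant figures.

Mass balance on the solute (V constant): V dC/dt = Q(C_in − C), so τ = V/Q = 15.9043 s.
C(t) = C_in + (C₀ − C_in) e^(−t/τ). Set C = 3.165 and solve for t:
e^(−t/τ) = (C − C_in)/(C₀ − C_in) = (3.165 − 4.163)/(0.006303 − 4.163) = 0.240094
t = −τ ln(…) = 15.9043 × 1.42672 = 22.6910 s.

22.69 s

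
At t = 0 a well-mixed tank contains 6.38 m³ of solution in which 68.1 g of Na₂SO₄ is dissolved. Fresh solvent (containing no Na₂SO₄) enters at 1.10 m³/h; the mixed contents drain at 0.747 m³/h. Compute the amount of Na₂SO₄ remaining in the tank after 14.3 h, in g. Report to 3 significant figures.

Total volume: dV/dt = Q_in − Q_out = 0.35300 m³/h, so V(t) = 6.38 + 0.35300 t and V(14.3) = 11.428 m³.
No Na₂SO₄ enters, so dm/dt = −Q_out · (m/V).
Separate: dm/m = −Q_out dt/V(t) ⇒ ln(m/m₀) = −(Q_out/(Q_in−Q_out)) ln(V/V₀).
m = m₀ (V₀/V)^(Q_out/(Q_in−Q_out)) = 68.1 × (6.38/11.428)^(2.1161) = 19.836 g.

19.8 g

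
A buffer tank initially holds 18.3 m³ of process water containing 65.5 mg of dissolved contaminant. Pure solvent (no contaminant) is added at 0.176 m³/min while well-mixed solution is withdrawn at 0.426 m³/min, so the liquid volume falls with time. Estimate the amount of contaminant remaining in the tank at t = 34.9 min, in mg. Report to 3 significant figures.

21.7 mg

Total volume: dV/dt = Q_in − Q_out = -0.25000 m³/min, so V(t) = 18.3 − 0.25000 t and V(34.9) = 9.5750 m³.
Solute balance: dm/dt = 0 − Q_out C = −Q_out m/V(t).
Separate: dm/m = −Q_out dt/V(t) ⇒ ln(m/m₀) = −(Q_out/(Q_in−Q_out)) ln(V/V₀).
m = m₀ (V₀/V)^(Q_out/(Q_in−Q_out)) = 65.5 × (18.3/9.5750)^(-1.7040) = 21.721 mg.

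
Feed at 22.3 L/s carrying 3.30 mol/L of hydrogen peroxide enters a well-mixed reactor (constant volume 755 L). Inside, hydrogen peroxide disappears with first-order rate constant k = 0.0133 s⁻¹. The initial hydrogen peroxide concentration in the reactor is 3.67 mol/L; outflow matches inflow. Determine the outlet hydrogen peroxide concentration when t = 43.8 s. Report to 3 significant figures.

2.49 mol/L

V dC/dt = Q(C_in − C) − k V C.
dC/dt = (Q/V) C_in − (Q/V + k) C; effective rate a = Q/V + k = 0.029536 + 0.0133 = 0.042836 s⁻¹.
C_ss = Q C_in/(Q + kV) = 2.2754 mol/L; C(t) = C_ss + (C₀ − C_ss) e^(−a t).
C(43.8) = 2.2754 + (1.3946)·e^(−0.042836·43.8) = 2.2754 + (1.3946)·0.15317 = 2.4890 mol/L.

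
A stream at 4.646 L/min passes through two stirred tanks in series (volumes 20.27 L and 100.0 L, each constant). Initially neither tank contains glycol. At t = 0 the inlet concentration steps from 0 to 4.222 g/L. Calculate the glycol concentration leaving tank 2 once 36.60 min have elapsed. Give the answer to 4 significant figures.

Species balance on tank i: dCᵢ/dt = (Cᵢ₋₁ − Cᵢ)/τᵢ with τᵢ = Vᵢ/Q.
τ₁ = 20.27/4.646 = 4.36289 min; τ₂ = 100.0/4.646 = 21.5239 min.
Solving the cascade with C₁(0)=C₂(0)=0 gives C₂(t) = C_in[1 − (τ₁ e^(−t/τ₁) − τ₂ e^(−t/τ₂))/(τ₁ − τ₂)].
At t = 36.60: e^(−t/τ₁) = 0.000227371, e^(−t/τ₂) = 0.182604.
C₂ = 4.222·[1 − (4.36289·0.000227371 − 21.5239·0.182604)/(-17.1610)] = 4.222·0.771030 = 3.25529 g/L.

3.255 g/L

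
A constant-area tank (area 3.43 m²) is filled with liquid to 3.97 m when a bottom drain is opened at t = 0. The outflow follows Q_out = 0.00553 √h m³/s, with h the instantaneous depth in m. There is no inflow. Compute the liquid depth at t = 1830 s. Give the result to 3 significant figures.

A dh/dt = −Q_out = −0.00553 √h.
This is separable: 2 d(√h)/dt = −0.00553/A, so √h = √h₀ − (0.00553/(2A)) t.
√h = √3.97 − 0.00553·1830/(2·3.43) = 1.9925 − 1.4752 = 0.51728.
h = 0.51728² = 0.26758 m.

0.268 m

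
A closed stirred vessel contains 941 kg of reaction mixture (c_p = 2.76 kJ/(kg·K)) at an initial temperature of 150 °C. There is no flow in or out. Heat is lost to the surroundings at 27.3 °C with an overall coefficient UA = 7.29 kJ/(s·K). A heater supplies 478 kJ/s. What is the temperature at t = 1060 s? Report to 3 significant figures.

Heat balance on the well-mixed liquid: M c_p dT/dt = −UA(T − T_amb) + Q̇.
dT/dt = (T_ss − T)/τ with T_ss = T_amb + Q̇/UA = 27.3 + 478/7.29 = 92.869 °C, τ = M c_p/UA = 941·2.76/7.29 = 356.26 s.
This is linear first-order; T(t) = T_ss + (T₀ − T_ss) e^(−t/τ).
T(1060) = 92.869 + (57.131)·0.051031 = 95.785 °C.

95.8 °C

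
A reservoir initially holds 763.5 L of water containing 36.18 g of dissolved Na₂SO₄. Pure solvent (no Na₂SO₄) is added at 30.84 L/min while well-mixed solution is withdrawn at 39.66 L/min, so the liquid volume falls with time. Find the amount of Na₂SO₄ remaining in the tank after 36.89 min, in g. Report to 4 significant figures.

2.978 g

Total volume: dV/dt = Q_in − Q_out = -8.82000 L/min, so V(t) = 763.5 − 8.82000 t and V(36.89) = 438.130 L.
Species balance (pure solvent in): dm/dt = −Q_out · m/V(t).
dm/m = −Q_out dt/(V₀ − 8.82000 t); integrating gives ln(m/m₀) = −(Q_out/(Q_in−Q_out)) ln(V/V₀).
m = m₀ (V₀/V)^(Q_out/(Q_in−Q_out)) = 36.18 × (763.5/438.130)^(-4.49660) = 2.97757 g.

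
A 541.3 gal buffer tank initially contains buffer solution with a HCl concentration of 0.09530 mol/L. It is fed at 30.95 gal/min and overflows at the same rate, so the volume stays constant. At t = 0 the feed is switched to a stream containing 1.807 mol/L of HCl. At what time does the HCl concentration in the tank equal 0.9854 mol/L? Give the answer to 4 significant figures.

Unsteady species balance (constant V, well mixed): V dC/dt = Q(C_in − C), so τ = V/Q = 17.4895 min.
C(t) = C_in + (C₀ − C_in) e^(−t/τ). Set C = 0.9854 and solve for t:
e^(−t/τ) = (C − C_in)/(C₀ − C_in) = (0.9854 − 1.807)/(0.09530 − 1.807) = 0.479991
t = −τ ln(…) = 17.4895 × 0.733989 = 12.8371 min.

12.84 min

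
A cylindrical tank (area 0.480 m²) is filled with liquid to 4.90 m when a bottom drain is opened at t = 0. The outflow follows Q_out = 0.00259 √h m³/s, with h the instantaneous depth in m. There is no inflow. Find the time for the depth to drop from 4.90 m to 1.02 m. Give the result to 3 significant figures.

446 s

With no inflow, A dh/dt = −0.00259 √h.
∫ h^(−1/2) dh = −(0.00259/A) ∫ dt, giving 2√h = 2√h₀ − (0.00259/A) t.
t = 2A(√h₀ − √h)/0.00259 = 2·0.480·(√4.90 − √1.02)/0.00259
  = 0.96000 × (2.2136 − 1.0100) / 0.00259 = 446.14 s.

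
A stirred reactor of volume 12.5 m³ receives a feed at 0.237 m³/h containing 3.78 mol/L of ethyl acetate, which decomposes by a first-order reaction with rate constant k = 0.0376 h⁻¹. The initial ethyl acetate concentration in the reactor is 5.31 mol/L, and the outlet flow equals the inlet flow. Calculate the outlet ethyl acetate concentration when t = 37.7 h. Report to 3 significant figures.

V dC/dt = Q(C_in − C) − k V C.
This is linear with rate a = Q/V + k = 0.056560 h⁻¹.
C_ss = Q C_in/(Q + kV) = 1.2671 mol/L; C(t) = C_ss + (C₀ − C_ss) e^(−a t).
C(37.7) = 1.2671 + (4.0429)·e^(−0.056560·37.7) = 1.2671 + (4.0429)·0.11856 = 1.7465 mol/L.

1.75 mol/L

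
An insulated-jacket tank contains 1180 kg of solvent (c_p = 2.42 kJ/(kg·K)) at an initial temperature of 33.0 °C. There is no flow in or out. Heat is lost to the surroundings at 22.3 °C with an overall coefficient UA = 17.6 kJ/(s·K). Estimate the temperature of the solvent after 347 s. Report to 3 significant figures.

Lumped-capacitance energy balance: M c_p dT/dt = UA(T_amb − T).
dT/dt = (T_ss − T)/τ with T_ss = T_amb = 22.300 °C, τ = M c_p/UA = 1180·2.42/17.6 = 162.25 s.
T approaches T_ss exponentially: T(t) = T_ss + (T₀ − T_ss) e^(−t/τ).
T(347) = 22.300 + (10.700)·0.11781 = 23.561 °C.

23.6 °C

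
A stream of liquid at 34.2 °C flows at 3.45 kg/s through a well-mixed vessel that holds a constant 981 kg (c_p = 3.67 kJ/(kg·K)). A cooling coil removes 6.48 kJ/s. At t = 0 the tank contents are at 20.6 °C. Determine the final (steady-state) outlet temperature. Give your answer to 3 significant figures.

33.7 °C

Heat balance on the well-mixed liquid: M c_p dT/dt = ṁ c_p (T_in − T) − 6.48.
At steady state dT/dt = 0 ⇒ T_ss = T_in − Q̇/(ṁ c_p) = 34.2 − 6.48/(3.45·3.67) = 33.688 °C.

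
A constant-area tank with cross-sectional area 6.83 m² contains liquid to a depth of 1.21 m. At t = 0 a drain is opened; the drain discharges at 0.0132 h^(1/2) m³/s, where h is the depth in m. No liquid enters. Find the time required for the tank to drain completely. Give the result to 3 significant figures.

1140 s

With no inflow, A dh/dt = −0.0132 √h.
∫ h^(−1/2) dh = −(0.0132/A) ∫ dt, giving 2√h = 2√h₀ − (0.0132/A) t.
Tank is empty when √h = 0: t_empty = 2A√h₀/0.0132.
t_empty = 2·6.83·√1.21/0.0132 = 13.660·1.1000/0.0132 = 1138.3 s.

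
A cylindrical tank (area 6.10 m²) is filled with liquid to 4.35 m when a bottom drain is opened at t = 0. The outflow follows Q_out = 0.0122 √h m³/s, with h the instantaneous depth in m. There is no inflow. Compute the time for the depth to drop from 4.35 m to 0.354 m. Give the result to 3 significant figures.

1490 s

Mass balance (ρ constant): A dh/dt = −0.0122 √h.
∫ h^(−1/2) dh = −(0.0122/A) ∫ dt, giving 2√h = 2√h₀ − (0.0122/A) t.
t = 2A(√h₀ − √h)/0.0122 = 2·6.10·(√4.35 − √0.354)/0.0122
  = 12.200 × (2.0857 − 0.59498) / 0.0122 = 1490.7 s.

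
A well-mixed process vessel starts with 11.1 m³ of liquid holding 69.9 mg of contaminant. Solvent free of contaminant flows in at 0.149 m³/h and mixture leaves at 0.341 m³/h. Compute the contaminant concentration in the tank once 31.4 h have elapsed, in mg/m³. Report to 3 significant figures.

3.43 mg/m³

Let m(t) be the amount of contaminant. Volume: V(t) = V₀ + (Q_in − Q_out) t = 11.1 − 0.19200 t; V(31.4) = 5.0712 m³.
Solute balance: dm/dt = 0 − Q_out C = −Q_out m/V(t).
dm/m = −Q_out dt/(V₀ − 0.19200 t); integrating gives ln(m/m₀) = −(Q_out/(Q_in−Q_out)) ln(V/V₀).
m = m₀ (V₀/V)^(Q_out/(Q_in−Q_out)) = 69.9 × (11.1/5.0712)^(-1.7760) = 17.388 mg.
C = m/V = 17.388/5.0712 = 3.4287 mg/m³.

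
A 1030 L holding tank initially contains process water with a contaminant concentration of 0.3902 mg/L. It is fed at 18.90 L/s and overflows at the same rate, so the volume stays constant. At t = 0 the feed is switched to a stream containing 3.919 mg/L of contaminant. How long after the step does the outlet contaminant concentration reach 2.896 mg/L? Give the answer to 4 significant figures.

Species balance: V dC/dt = Q(C_in − C) ⇒ τ = V/Q = 54.4974 s.
C(t) = C_in + (C₀ − C_in) e^(−t/τ). Set C = 2.896 and solve for t:
e^(−t/τ) = (C − C_in)/(C₀ − C_in) = (2.896 − 3.919)/(0.3902 − 3.919) = 0.289900
t = −τ ln(…) = 54.4974 × 1.23822 = 67.4796 s.

67.48 s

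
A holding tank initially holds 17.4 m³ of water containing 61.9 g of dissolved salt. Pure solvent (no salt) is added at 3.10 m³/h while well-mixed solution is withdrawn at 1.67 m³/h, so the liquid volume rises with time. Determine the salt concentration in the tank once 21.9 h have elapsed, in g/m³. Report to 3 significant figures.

0.382 g/m³

Total volume: dV/dt = Q_in − Q_out = 1.4300 m³/h, so V(t) = 17.4 + 1.4300 t and V(21.9) = 48.717 m³.
No salt enters, so dm/dt = −Q_out · (m/V).
Separate: dm/m = −Q_out dt/V(t) ⇒ ln(m/m₀) = −(Q_out/(Q_in−Q_out)) ln(V/V₀).
m = m₀ (V₀/V)^(Q_out/(Q_in−Q_out)) = 61.9 × (17.4/48.717)^(1.1678) = 18.600 g.
C = m/V = 18.600/48.717 = 0.38180 g/m³.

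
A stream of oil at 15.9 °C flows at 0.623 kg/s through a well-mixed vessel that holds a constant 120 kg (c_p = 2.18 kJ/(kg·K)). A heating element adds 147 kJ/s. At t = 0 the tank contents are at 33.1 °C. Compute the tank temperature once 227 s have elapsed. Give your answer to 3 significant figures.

96.1 °C

Heat balance on the well-mixed liquid: M c_p dT/dt = ṁ c_p (T_in − T) + 147.
Rearrange: dT/dt = (T_ss − T)/τ with τ = M/ṁ = 192.62 s and T_ss = T_in + Q̇/(ṁ c_p) = 124.14 °C.
Solution: T(t) = T_ss + (T₀ − T_ss) e^(−t/τ).
T(227) = 124.14 + (-91.036)·e^(−227/192.62) = 124.14 + (-91.036)·0.30774 = 96.121 °C.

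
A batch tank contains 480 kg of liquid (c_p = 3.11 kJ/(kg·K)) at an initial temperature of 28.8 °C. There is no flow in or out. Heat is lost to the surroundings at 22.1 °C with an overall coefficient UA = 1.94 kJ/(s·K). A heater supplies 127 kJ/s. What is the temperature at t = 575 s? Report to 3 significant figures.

59.7 °C

M c_p dT/dt = −UA(T − T_amb) + Q̇.
dT/dt = (T_ss − T)/τ with T_ss = T_amb + Q̇/UA = 22.1 + 127/1.94 = 87.564 °C, τ = M c_p/UA = 480·3.11/1.94 = 769.48 s.
Integrating: T(t) = T_ss + (T₀ − T_ss) e^(−t/τ).
T(575) = 87.564 + (-58.764)·0.47367 = 59.729 °C.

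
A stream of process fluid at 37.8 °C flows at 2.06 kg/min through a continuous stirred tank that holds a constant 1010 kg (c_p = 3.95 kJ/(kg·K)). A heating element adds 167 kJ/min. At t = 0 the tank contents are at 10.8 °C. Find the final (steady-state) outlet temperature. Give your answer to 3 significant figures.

Heat balance on the well-mixed liquid: M c_p dT/dt = ṁ c_p (T_in − T) + 167.
At steady state dT/dt = 0 ⇒ T_ss = T_in + Q̇/(ṁ c_p) = 37.8 + 167/(2.06·3.95) = 58.324 °C.

58.3 °C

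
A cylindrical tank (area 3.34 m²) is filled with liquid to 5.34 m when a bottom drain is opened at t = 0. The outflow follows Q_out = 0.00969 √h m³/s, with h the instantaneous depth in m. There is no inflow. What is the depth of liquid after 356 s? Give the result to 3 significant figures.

3.22 m

A dh/dt = −Q_out = −0.00969 √h.
∫ h^(−1/2) dh = −(0.00969/A) ∫ dt, giving 2√h = 2√h₀ − (0.00969/A) t.
√h = √5.34 − 0.00969·356/(2·3.34) = 2.3108 − 0.51641 = 1.7944.
h = 1.7944² = 3.2200 m.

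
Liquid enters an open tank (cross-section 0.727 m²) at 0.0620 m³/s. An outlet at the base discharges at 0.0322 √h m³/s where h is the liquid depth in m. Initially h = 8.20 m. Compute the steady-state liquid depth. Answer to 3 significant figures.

A dh/dt = Q_in − 0.0322 √h. Steady state requires inflow = outflow:
Q_in = 0.0322 √h_ss ⇒ √h_ss = 0.0620/0.0322 = 1.9255.
h_ss = 1.9255² = 3.7074 m. (Since h₀ = 8.20 m > h_ss, the level will fall toward this value.)

3.71 m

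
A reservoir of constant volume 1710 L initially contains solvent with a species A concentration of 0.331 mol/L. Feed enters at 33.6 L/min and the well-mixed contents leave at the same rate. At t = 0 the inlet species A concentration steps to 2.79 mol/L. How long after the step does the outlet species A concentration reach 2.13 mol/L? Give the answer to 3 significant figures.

Transient balance on the dissolved component: V dC/dt = Q(C_in − C), so τ = V/Q = 50.893 min.
C(t) = C_in + (C₀ − C_in) e^(−t/τ). Set C = 2.13 and solve for t:
e^(−t/τ) = (C − C_in)/(C₀ − C_in) = (2.13 − 2.79)/(0.331 − 2.79) = 0.26840
t = −τ ln(…) = 50.893 × 1.3153 = 66.938 min.

66.9 min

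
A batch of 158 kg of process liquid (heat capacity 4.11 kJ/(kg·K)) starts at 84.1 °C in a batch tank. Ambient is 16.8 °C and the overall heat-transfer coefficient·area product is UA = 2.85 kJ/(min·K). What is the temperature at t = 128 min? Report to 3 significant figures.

55.2 °C

Unsteady energy balance on the tank contents: M c_p dT/dt = −UA(T − T_amb).
dT/dt = (T_ss − T)/τ with T_ss = T_amb = 16.800 °C, τ = M c_p/UA = 158·4.11/2.85 = 227.85 min.
Solution: T(t) = T_ss + (T₀ − T_ss) e^(−t/τ).
T(128) = 16.800 + (67.300)·0.57020 = 55.175 °C.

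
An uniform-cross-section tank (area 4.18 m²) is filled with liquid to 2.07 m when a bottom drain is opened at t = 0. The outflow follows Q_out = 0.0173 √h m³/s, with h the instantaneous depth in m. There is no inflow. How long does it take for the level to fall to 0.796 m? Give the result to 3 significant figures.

264 s

A dh/dt = −Q_out = −0.0173 √h.
∫ h^(−1/2) dh = −(0.0173/A) ∫ dt, giving 2√h = 2√h₀ − (0.0173/A) t.
t = 2A(√h₀ − √h)/0.0173 = 2·4.18·(√2.07 − √0.796)/0.0173
  = 8.3600 × (1.4387 − 0.89219) / 0.0173 = 264.12 s.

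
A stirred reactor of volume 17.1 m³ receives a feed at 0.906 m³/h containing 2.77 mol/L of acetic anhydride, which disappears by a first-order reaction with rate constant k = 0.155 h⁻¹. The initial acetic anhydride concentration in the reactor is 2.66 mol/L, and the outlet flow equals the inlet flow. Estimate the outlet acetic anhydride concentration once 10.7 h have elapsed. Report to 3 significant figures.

0.917 mol/L

Accumulation = in − out − consumed: V dC/dt = Q C_in − Q C − k V C.
dC/dt = (Q/V) C_in − (Q/V + k) C; effective rate a = Q/V + k = 0.052982 + 0.155 = 0.20798 h⁻¹.
C_ss = Q C_in/(Q + kV) = 0.70564 mol/L; C(t) = C_ss + (C₀ − C_ss) e^(−a t).
C(10.7) = 0.70564 + (1.9544)·e^(−0.20798·10.7) = 0.70564 + (1.9544)·0.10802 = 0.91676 mol/L.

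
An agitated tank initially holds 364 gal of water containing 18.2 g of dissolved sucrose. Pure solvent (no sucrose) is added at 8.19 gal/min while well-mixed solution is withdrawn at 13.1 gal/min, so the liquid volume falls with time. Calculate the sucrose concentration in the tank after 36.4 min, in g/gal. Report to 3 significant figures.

Let m(t) be the amount of sucrose. Volume: V(t) = V₀ + (Q_in − Q_out) t = 364 − 4.9100 t; V(36.4) = 185.28 gal.
Species balance (pure solvent in): dm/dt = −Q_out · m/V(t).
dm/m = −Q_out dt/(V₀ − 4.9100 t); integrating gives ln(m/m₀) = −(Q_out/(Q_in−Q_out)) ln(V/V₀).
m = m₀ (V₀/V)^(Q_out/(Q_in−Q_out)) = 18.2 × (364/185.28)^(-2.6680) = 3.0032 g.
C = m/V = 3.0032/185.28 = 0.016209 g/gal.

0.0162 g/gal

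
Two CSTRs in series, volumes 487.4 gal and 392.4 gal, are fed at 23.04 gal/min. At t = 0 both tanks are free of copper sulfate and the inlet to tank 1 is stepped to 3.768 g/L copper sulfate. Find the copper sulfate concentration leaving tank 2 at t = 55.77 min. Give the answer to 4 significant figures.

Time constants: τᵢ = Vᵢ/Q for each well-mixed tank.
τ₁ = 487.4/23.04 = 21.1545 min; τ₂ = 392.4/23.04 = 17.0312 min.
Tank 1: C₁ = C_in(1 − e^(−t/τ₁)). Tank 2 (τ₁ ≠ τ₂): C₂ = C_in[1 − (τ₁ e^(−t/τ₁) − τ₂ e^(−t/τ₂))/(τ₁ − τ₂)].
At t = 55.77: e^(−t/τ₁) = 0.0716246, e^(−t/τ₂) = 0.0378332.
C₂ = 3.768·[1 − (21.1545·0.0716246 − 17.0312·0.0378332)/(4.12326)] = 3.768·0.788799 = 2.97219 g/L.

2.972 g/L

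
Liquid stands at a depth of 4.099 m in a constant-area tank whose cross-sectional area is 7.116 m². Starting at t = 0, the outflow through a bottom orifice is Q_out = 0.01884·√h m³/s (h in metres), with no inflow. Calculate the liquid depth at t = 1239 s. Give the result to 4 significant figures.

With no inflow, A dh/dt = −0.01884 √h.
Separate and integrate: 2(√h − √h₀) = −(0.01884/A) t.
√h = √4.099 − 0.01884·1239/(2·7.116) = 2.02460 − 1.64016 = 0.384439.
h = 0.384439² = 0.147793 m.

0.1478 m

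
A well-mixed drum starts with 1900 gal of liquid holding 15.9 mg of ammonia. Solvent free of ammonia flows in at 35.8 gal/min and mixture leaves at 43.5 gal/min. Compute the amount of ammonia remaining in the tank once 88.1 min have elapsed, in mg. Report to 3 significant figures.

Let m(t) be the amount of ammonia. Volume: V(t) = V₀ + (Q_in − Q_out) t = 1900 − 7.7000 t; V(88.1) = 1221.6 gal.
Solute balance: dm/dt = 0 − Q_out C = −Q_out m/V(t).
dm/m = −Q_out dt/(V₀ − 7.7000 t); integrating gives ln(m/m₀) = −(Q_out/(Q_in−Q_out)) ln(V/V₀).
m = m₀ (V₀/V)^(Q_out/(Q_in−Q_out)) = 15.9 × (1900/1221.6)^(-5.6494) = 1.3115 mg.

1.31 mg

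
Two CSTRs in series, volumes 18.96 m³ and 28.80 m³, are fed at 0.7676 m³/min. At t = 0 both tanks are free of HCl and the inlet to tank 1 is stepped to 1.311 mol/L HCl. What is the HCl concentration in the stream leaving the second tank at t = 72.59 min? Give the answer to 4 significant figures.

Species balance on tank i: dCᵢ/dt = (Cᵢ₋₁ − Cᵢ)/τᵢ with τᵢ = Vᵢ/Q.
τ₁ = 18.96/0.7676 = 24.7004 min; τ₂ = 28.80/0.7676 = 37.5195 min.
Solving the cascade with C₁(0)=C₂(0)=0 gives C₂(t) = C_in[1 − (τ₁ e^(−t/τ₁) − τ₂ e^(−t/τ₂))/(τ₁ − τ₂)].
At t = 72.59: e^(−t/τ₁) = 0.0529280, e^(−t/τ₂) = 0.144464.
C₂ = 1.311·[1 − (24.7004·0.0529280 − 37.5195·0.144464)/(-12.8192)] = 1.311·0.679162 = 0.890381 mol/L.

0.8904 mol/L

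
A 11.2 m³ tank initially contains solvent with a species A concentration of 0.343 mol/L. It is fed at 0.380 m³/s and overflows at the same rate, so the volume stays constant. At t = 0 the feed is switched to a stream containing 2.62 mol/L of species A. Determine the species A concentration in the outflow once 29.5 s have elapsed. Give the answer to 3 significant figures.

Unsteady species balance (constant V, well mixed): V dC/dt = Q(C_in − C).
So dC/dt = (C_in − C)/τ with τ = V/Q = 11.2/0.380 = 29.474 s.
This is linear first-order; C(t) = C_in + (C₀ − C_in) e^(−t/τ).
C(29.5) = 2.62 + (0.343 − 2.62)·e^(−29.5/29.474) = 2.62 + (-2.2770)·0.36755 = 1.7831 mol/L.

1.78 mol/L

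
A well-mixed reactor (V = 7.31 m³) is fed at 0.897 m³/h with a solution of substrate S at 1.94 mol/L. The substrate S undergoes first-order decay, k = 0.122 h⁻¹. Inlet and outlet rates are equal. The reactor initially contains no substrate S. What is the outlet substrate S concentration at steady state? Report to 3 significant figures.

V dC/dt = Q(C_in − C) − k V C.
Steady state (dC/dt = 0): C_ss = Q C_in/(Q + kV) = C_in/(1 + kV/Q).
C_ss = 0.897·1.94/(0.897 + 0.122·7.31) = 1.7402/1.7888 = 0.97281 mol/L.

0.973 mol/L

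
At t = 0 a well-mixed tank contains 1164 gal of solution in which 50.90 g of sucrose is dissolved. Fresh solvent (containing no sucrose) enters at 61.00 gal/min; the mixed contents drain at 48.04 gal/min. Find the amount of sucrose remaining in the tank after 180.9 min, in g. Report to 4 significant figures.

0.8522 g

Total volume: dV/dt = Q_in − Q_out = 12.9600 gal/min, so V(t) = 1164 + 12.9600 t and V(180.9) = 3508.46 gal.
No sucrose enters, so dm/dt = −Q_out · (m/V).
dm/m = −Q_out dt/(V₀ + 12.9600 t); integrating gives ln(m/m₀) = −(Q_out/(Q_in−Q_out)) ln(V/V₀).
m = m₀ (V₀/V)^(Q_out/(Q_in−Q_out)) = 50.90 × (1164/3508.46)^(3.70679) = 0.852231 g.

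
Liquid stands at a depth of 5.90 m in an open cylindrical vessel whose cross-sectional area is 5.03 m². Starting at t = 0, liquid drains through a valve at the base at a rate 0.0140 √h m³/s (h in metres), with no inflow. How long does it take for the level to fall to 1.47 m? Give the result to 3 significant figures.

874 s

Accumulation of liquid (constant cross-section A): A dh/dt = −0.0140 √h.
∫ h^(−1/2) dh = −(0.0140/A) ∫ dt, giving 2√h = 2√h₀ − (0.0140/A) t.
t = 2A(√h₀ − √h)/0.0140 = 2·5.03·(√5.90 − √1.47)/0.0140
  = 10.060 × (2.4290 − 1.2124) / 0.0140 = 874.18 s.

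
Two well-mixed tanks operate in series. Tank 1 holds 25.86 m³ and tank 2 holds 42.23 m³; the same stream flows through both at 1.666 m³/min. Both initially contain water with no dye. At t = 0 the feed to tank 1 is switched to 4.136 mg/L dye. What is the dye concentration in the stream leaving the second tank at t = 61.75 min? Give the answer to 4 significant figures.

Each tank obeys Vᵢ dCᵢ/dt = Q(Cᵢ₋₁ − Cᵢ), so τᵢ = Vᵢ/Q.
τ₁ = 25.86/1.666 = 15.5222 min; τ₂ = 42.23/1.666 = 25.3481 min.
Tank 1: C₁ = C_in(1 − e^(−t/τ₁)). Tank 2 (τ₁ ≠ τ₂): C₂ = C_in[1 − (τ₁ e^(−t/τ₁) − τ₂ e^(−t/τ₂))/(τ₁ − τ₂)].
At t = 61.75: e^(−t/τ₁) = 0.0187198, e^(−t/τ₂) = 0.0875035.
C₂ = 4.136·[1 − (15.5222·0.0187198 − 25.3481·0.0875035)/(-9.82593)] = 4.136·0.803838 = 3.32467 mg/L.

3.325 mg/L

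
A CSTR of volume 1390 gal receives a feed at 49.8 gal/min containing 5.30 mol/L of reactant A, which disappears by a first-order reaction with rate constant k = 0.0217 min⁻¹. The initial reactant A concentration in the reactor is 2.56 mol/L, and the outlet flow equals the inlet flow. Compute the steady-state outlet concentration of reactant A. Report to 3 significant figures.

3.30 mol/L

Accumulation = in − out − consumed: V dC/dt = Q C_in − Q C − k V C.
At steady state: 0 = Q C_in − (Q + kV) C_ss, so C_ss = Q C_in/(Q + kV).
C_ss = 49.8·5.30/(49.8 + 0.0217·1390) = 263.94/79.963 = 3.3008 mol/L.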